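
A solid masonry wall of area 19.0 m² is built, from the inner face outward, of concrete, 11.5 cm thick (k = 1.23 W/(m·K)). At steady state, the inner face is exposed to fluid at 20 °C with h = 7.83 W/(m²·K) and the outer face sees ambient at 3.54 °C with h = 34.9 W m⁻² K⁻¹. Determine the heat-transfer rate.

Q = 1250 W

Resistance network (inner→outer):
  R_conv,in = 1/(hA) = 1/(7.83·19.0) = 0.006722 K/W
  R_concrete = L/(kA) = 0.115/(1.23·19.0) = 0.004921 K/W
  R_conv,out = 1/(hA) = 1/(34.9·19.0) = 0.001508 K/W
ΣR = 0.006722 + 0.004921 + 0.001508 = 0.01315 K/W
Q = ΔT/ΣR = (20 °C − 3.54 °C)/0.01315 = 1250 W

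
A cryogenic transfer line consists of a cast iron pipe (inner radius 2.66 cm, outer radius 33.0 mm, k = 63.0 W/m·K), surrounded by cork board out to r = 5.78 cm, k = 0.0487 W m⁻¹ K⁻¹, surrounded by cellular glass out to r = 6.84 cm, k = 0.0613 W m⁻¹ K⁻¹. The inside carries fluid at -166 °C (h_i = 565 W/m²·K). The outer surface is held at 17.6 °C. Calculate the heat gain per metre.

Resistance network (inner→outer):
  R'_conv,in = 1/(2πr h) = 1/(2π·0.0266·565) = 0.01059 m·K/W
  R'_cast iron = ln(0.0330/0.0266)/(2πk) = 0.2156/(2π·63.0) = 5.447×10^-4 m·K/W
  R'_cork board = ln(0.0578/0.0330)/(2πk) = 0.5605/(2π·0.0487) = 1.832 m·K/W
  R'_cellular glass = ln(0.0684/0.0578)/(2πk) = 0.1684/(2π·0.0613) = 0.4372 m·K/W
ΣR = 0.01059 + 5.447×10^-4 + 1.832 + 0.4372 = 2.280 m·K/W
Q' = ΔT/ΣR = (-166 °C − 17.6 °C)/2.280 = -80.5 W/m
(Negative Q' ⇒ heat flows inward; heat gain = 80.5 W/m.)

Q' = 80.5 W/m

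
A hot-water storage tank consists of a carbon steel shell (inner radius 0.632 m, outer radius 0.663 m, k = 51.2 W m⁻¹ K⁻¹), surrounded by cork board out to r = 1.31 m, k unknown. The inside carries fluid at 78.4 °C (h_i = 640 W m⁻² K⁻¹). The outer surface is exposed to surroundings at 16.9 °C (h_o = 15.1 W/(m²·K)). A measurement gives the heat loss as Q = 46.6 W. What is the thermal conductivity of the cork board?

ΣR = ΔT/Q = |78.4 − 16.9|/46.6 = 1.320 K/W
Known resistances:
  R_conv,in = 1/(4πr²h) = 1/(4π·0.632²·640) = 3.113×10^-4 K/W
  R_carbon steel = (1/0.632 − 1/0.663)/(4πk) = 0.07398/(4π·51.2) = 1.150×10^-4 K/W
  R_conv,out = 1/(4πr²h) = 1/(4π·1.31²·15.1) = 0.003071 K/W
R_cork board = ΣR − ΣR_known = 1.320 − 0.003497 = 1.317 K/W
(1/r₁−1/r₂)/(4πk) = 1.317 ⇒ k = 0.7449/(4π·1.317) = 0.0450 W/m·K

k = 0.0450 W/m·K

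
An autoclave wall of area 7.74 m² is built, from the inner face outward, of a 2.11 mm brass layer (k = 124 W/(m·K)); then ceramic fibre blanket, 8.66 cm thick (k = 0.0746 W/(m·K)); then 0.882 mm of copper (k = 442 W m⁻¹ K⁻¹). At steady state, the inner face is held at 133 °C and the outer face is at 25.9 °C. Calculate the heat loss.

Q = 714 W

Resistance network (inner→outer):
  R_brass = L/(kA) = 0.00211/(124·7.74) = 2.198×10^-6 K/W
  R_ceramic fibre blanket = L/(kA) = 0.0866/(0.0746·7.74) = 0.1500 K/W
  R_copper = L/(kA) = 8.82×10^-4/(442·7.74) = 2.578×10^-7 K/W
ΣR = 2.198×10^-6 + 0.1500 + 2.578×10^-7 = 0.1500 K/W
Q = ΔT/ΣR = (133 °C − 25.9 °C)/0.1500 = 714 W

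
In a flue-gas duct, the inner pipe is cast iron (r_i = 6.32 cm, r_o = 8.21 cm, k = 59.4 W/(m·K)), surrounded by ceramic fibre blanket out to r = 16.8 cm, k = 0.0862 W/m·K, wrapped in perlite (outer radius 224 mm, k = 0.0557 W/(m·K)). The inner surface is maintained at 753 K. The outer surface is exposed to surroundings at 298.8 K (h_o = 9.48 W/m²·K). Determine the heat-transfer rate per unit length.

Treat each layer as a resistance in series:
  R'_cast iron = ln(0.0821/0.0632)/(2πk) = 0.2616/(2π·59.4) = 7.010×10^-4 m·K/W
  R'_ceramic fibre blanket = ln(0.168/0.0821)/(2πk) = 0.7160/(2π·0.0862) = 1.322 m·K/W
  R'_perlite = ln(0.224/0.168)/(2πk) = 0.2877/(2π·0.0557) = 0.8220 m·K/W
  R'_conv,out = 1/(2πr h) = 1/(2π·0.224·9.48) = 0.07495 m·K/W
ΣR = 7.010×10^-4 + 1.322 + 0.8220 + 0.07495 = 2.220 m·K/W
Q' = ΔT/ΣR = (753 K − 298.8 K)/2.220 = 205 W/m

Q' = 205 W/m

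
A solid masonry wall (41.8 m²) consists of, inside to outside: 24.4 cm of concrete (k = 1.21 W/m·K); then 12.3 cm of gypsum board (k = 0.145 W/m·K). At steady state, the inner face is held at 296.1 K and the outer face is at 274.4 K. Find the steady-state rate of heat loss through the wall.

Q = 864 W

Treat each layer as a resistance in series:
  R_concrete = L/(kA) = 0.244/(1.21·41.8) = 0.004824 K/W
  R_gypsum board = L/(kA) = 0.123/(0.145·41.8) = 0.02029 K/W
ΣR = 0.004824 + 0.02029 = 0.02511 K/W
Q = ΔT/ΣR = (296.1 K − 274.4 K)/0.02511 = 864 W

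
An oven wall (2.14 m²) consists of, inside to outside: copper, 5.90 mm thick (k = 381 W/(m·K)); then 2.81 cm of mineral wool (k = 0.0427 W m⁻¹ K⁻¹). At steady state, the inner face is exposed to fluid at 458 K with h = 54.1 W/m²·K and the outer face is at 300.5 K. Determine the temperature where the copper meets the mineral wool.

Series thermal resistances, inner to outer:
  R_conv,in = 1/(hA) = 1/(54.1·2.14) = 0.008638 K/W
  R_copper = L/(kA) = 0.00590/(381·2.14) = 7.236×10^-6 K/W
  R_mineral wool = L/(kA) = 0.0281/(0.0427·2.14) = 0.3075 K/W
ΣR = 0.008638 + 7.236×10^-6 + 0.3075 = 0.3161 K/W
Q = ΔT/ΣR = (458 K − 300.5 K)/0.3161 = 498.3 W
From the inner boundary to the copper/mineral wool interface, ΣR_partial = 0.008645 K/W.
T_interface = T_in − Q·ΣR_partial = 458 K − (498.3)(0.008645) = 454 K

T = 454 K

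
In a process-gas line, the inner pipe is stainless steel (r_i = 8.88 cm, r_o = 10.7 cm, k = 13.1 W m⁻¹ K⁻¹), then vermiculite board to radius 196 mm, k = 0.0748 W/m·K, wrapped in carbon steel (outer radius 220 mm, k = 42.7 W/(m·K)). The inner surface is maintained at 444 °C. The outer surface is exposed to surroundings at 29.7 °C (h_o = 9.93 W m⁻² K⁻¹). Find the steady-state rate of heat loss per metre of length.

Treat each layer as a resistance in series:
  R'_stainless steel = ln(0.107/0.0888)/(2πk) = 0.1864/(2π·13.1) = 0.002265 m·K/W
  R'_vermiculite board = ln(0.196/0.107)/(2πk) = 0.6053/(2π·0.0748) = 1.288 m·K/W
  R'_carbon steel = ln(0.220/0.196)/(2πk) = 0.1155/(2π·42.7) = 4.305×10^-4 m·K/W
  R'_conv,out = 1/(2πr h) = 1/(2π·0.220·9.93) = 0.07285 m·K/W
ΣR = 0.002265 + 1.288 + 4.305×10^-4 + 0.07285 = 1.364 m·K/W
Q' = ΔT/ΣR = (444 °C − 29.7 °C)/1.364 = 304 W/m

Q' = 304 W/m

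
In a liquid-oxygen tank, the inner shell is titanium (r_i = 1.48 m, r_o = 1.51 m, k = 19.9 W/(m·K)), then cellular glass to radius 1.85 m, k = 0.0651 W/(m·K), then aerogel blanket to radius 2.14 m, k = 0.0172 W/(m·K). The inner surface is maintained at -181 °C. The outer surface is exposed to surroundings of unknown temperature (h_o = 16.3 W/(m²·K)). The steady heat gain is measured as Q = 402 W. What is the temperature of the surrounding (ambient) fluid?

T_out = 15.5 °C

Series resistances:
  R_titanium = (1/1.48 − 1/1.51)/(4πk) = 0.01342/(4π·19.9) = 5.368×10^-5 K/W
  R_cellular glass = (1/1.51 − 1/1.85)/(4πk) = 0.1217/(4π·0.0651) = 0.1488 K/W
  R_aerogel blanket = (1/1.85 − 1/2.14)/(4πk) = 0.07325/(4π·0.0172) = 0.3389 K/W
  R_conv,out = 1/(4πr²h) = 1/(4π·2.14²·16.3) = 0.001066 K/W
ΣR = 0.4888 K/W
ΔT = Q·ΣR = 402 × 0.4888 = 196.5 K
Heat flows inward, so T_out = T_in + ΔT = -181 + 196.5 = 15.5 °C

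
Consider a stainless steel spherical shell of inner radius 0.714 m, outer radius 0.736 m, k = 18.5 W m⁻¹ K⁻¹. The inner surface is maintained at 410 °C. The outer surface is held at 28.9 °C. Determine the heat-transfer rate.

Q = 2120 kW

Q = 4πk·ΔT/(1/r₁ − 1/r₂) = 4π × 18.5 × 381.1 / (1/0.714 − 1/0.736) = 2.12×10^6 W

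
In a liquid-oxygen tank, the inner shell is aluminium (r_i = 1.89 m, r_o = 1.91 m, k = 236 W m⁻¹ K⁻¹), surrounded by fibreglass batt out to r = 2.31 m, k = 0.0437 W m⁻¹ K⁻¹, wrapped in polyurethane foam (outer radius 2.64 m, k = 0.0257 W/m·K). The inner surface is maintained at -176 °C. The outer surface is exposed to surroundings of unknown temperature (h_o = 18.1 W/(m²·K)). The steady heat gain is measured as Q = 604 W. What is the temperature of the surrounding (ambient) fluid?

T_out = 25.3 °C

Sum the resistances:
  R_aluminium = (1/1.89 − 1/1.91)/(4πk) = 0.005540/(4π·236) = 1.868×10^-6 K/W
  R_fibreglass batt = (1/1.91 − 1/2.31)/(4πk) = 0.09066/(4π·0.0437) = 0.1651 K/W
  R_polyurethane foam = (1/2.31 − 1/2.64)/(4πk) = 0.05411/(4π·0.0257) = 0.1676 K/W
  R_conv,out = 1/(4πr²h) = 1/(4π·2.64²·18.1) = 6.308×10^-4 K/W
ΣR = 0.3333 K/W
ΔT = Q·ΣR = 604 × 0.3333 = 201.3 K
Heat flows inward, so T_out = T_in + ΔT = -176 + 201.3 = 25.3 °C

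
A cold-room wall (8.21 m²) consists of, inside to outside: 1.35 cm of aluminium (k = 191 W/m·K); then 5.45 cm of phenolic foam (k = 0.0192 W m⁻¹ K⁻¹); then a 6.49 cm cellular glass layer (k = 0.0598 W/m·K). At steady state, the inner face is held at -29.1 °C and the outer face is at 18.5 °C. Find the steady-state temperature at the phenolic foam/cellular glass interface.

Resistance network (inner→outer):
  R_aluminium = L/(kA) = 0.0135/(191·8.21) = 8.609×10^-6 K/W
  R_phenolic foam = L/(kA) = 0.0545/(0.0192·8.21) = 0.3457 K/W
  R_cellular glass = L/(kA) = 0.0649/(0.0598·8.21) = 0.1322 K/W
ΣR = 8.609×10^-6 + 0.3457 + 0.1322 = 0.4779 K/W
Q = ΔT/ΣR = (-29.1 °C − 18.5 °C)/0.4779 = -99.60 W
From the inner boundary to the phenolic foam/cellular glass interface, ΣR_partial = 0.3457 K/W.
T_interface = T_in − Q·ΣR_partial = -29.1 °C − (-99.60)(0.3457) = 5.33 °C

T = 5.33 °C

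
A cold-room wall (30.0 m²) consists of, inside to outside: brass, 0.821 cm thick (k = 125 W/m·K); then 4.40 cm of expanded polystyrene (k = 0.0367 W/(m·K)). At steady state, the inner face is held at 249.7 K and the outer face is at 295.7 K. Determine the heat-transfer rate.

Resistance network (inner→outer):
  R_brass = L/(kA) = 0.00821/(125·30.0) = 2.189×10^-6 K/W
  R_expanded polystyrene = L/(kA) = 0.0440/(0.0367·30.0) = 0.03996 K/W
ΣR = 2.189×10^-6 + 0.03996 = 0.03996 K/W
Q = ΔT/ΣR = (249.7 K − 295.7 K)/0.03996 = -1150 W
(Negative Q ⇒ heat flows inward; heat gain = 1150 W.)

Q = 1150 W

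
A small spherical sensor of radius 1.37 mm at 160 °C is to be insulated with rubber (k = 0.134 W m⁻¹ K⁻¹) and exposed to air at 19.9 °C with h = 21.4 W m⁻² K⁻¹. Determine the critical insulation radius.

For a sphere, r_cr = 2k_ins/h = 2·0.134/21.4 = 0.0125 m = 1.25 cm

r_cr = 1.25 cm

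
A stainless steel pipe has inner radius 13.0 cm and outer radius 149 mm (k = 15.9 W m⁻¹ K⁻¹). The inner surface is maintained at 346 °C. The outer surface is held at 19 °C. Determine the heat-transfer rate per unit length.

Q' = 2πk·ΔT/ln(r₂/r₁) = 2π × 15.9 × 327 / ln(0.149/0.130) = 2.39×10^5 W/m

Q' = 239 kW/m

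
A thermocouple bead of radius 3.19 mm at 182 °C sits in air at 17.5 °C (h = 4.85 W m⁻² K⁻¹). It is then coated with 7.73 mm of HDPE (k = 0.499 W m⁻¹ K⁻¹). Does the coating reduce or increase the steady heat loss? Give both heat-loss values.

increases: 0.102 → 0.951 W

Critical radius for a sphere: r_cr = 2k/h = 0.206 m = 20.6 cm.
Outer radius after coating: r₂ = 0.00319 + 0.00773 = 0.01092 m.
Since r₁ < r_cr and r₂ ≤ r_cr, the coating moves toward the maximum at r_cr — heat loss rises.
Bare: R = 1/(4πr₁²h) = 1612 K/W; Q = 164.5/1612 = 0.102 W.
Coated: R = R_cond + R_conv = 173.0 K/W; Q = 164.5/173.0 = 0.951 W.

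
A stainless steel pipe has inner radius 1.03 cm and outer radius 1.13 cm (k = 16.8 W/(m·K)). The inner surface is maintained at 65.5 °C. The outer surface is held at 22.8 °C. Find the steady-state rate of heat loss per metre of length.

Q' = 2πk·ΔT/ln(r₂/r₁) = 2π × 16.8 × 42.7 / ln(0.0113/0.0103) = 48600 W/m

Q' = 48.6 kW/m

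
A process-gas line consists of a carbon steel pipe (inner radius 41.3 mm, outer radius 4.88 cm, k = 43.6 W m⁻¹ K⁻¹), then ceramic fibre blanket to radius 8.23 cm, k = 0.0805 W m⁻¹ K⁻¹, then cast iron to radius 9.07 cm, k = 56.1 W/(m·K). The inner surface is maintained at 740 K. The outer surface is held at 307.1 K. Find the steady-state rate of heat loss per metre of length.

Q' = 419 W/m

Treat each layer as a resistance in series:
  R'_carbon steel = ln(0.0488/0.0413)/(2πk) = 0.1669/(2π·43.6) = 6.091×10^-4 m·K/W
  R'_ceramic fibre blanket = ln(0.0823/0.0488)/(2πk) = 0.5226/(2π·0.0805) = 1.033 m·K/W
  R'_cast iron = ln(0.0907/0.0823)/(2πk) = 0.09719/(2π·56.1) = 2.757×10^-4 m·K/W
ΣR = 6.091×10^-4 + 1.033 + 2.757×10^-4 = 1.034 m·K/W
Q' = ΔT/ΣR = (740 K − 307.1 K)/1.034 = 419 W/m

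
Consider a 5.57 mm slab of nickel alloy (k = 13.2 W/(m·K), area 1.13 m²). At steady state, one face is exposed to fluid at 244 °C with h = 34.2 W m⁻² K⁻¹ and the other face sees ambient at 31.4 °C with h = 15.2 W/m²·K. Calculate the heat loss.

Resistance network (inner→outer):
  R_conv,in = 1/(hA) = 1/(34.2·1.13) = 0.02588 K/W
  R_nickel alloy = L/(kA) = 0.00557/(13.2·1.13) = 3.734×10^-4 K/W
  R_conv,out = 1/(hA) = 1/(15.2·1.13) = 0.05822 K/W
ΣR = 0.02588 + 3.734×10^-4 + 0.05822 = 0.08447 K/W
Q = ΔT/ΣR = (244 °C − 31.4 °C)/0.08447 = 2520 W

Q = 2520 W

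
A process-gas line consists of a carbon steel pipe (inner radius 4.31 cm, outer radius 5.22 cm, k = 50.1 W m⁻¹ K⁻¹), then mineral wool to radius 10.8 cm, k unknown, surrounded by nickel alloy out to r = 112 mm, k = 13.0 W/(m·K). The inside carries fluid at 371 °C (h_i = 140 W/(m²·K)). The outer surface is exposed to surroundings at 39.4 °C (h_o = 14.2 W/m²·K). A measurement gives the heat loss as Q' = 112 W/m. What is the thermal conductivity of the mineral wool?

ΣR = ΔT/Q' = |371 − 39.4|/112 = 2.961 m·K/W
Known resistances:
  R'_conv,in = 1/(2πr h) = 1/(2π·0.0431·140) = 0.02638 m·K/W
  R'_carbon steel = ln(0.0522/0.0431)/(2πk) = 0.1916/(2π·50.1) = 6.085×10^-4 m·K/W
  R'_nickel alloy = ln(0.112/0.108)/(2πk) = 0.03637/(2π·13.0) = 4.452×10^-4 m·K/W
  R'_conv,out = 1/(2πr h) = 1/(2π·0.112·14.2) = 0.1001 m·K/W
R_mineral wool = ΣR − ΣR_known = 2.961 − 0.1275 = 2.833 m·K/W
ln(r₂/r₁)/(2πk) = 2.833 ⇒ k = 0.7270/(2π·2.833) = 0.0408 W/m·K

k = 0.0408 W/m·K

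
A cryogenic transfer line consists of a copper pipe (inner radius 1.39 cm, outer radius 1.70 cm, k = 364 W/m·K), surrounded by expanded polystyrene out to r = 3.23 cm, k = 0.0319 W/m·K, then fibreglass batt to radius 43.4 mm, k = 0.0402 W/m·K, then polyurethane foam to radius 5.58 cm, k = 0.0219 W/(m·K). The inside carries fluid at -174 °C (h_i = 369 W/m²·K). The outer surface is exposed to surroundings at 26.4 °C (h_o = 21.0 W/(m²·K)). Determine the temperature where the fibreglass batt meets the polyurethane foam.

Resistance network (inner→outer):
  R'_conv,in = 1/(2πr h) = 1/(2π·0.0139·369) = 0.03103 m·K/W
  R'_copper = ln(0.0170/0.0139)/(2πk) = 0.2013/(2π·364) = 8.803×10^-5 m·K/W
  R'_expanded polystyrene = ln(0.0323/0.0170)/(2πk) = 0.6419/(2π·0.0319) = 3.202 m·K/W
  R'_fibreglass batt = ln(0.0434/0.0323)/(2πk) = 0.2954/(2π·0.0402) = 1.169 m·K/W
  R'_polyurethane foam = ln(0.0558/0.0434)/(2πk) = 0.2513/(2π·0.0219) = 1.826 m·K/W
  R'_conv,out = 1/(2πr h) = 1/(2π·0.0558·21.0) = 0.1358 m·K/W
ΣR = 0.03103 + 8.803×10^-5 + 3.202 + 1.169 + 1.826 + 0.1358 = 6.364 m·K/W
Q' = ΔT/ΣR = (-174 °C − 26.4 °C)/6.364 = -31.49 W/m
From the inner boundary to the fibreglass batt/polyurethane foam interface, ΣR_partial = 4.402 m·K/W.
T_interface = T_in − Q'·ΣR_partial = -174 °C − (-31.49)(4.402) = -35.4 °C

T = -35.4 °C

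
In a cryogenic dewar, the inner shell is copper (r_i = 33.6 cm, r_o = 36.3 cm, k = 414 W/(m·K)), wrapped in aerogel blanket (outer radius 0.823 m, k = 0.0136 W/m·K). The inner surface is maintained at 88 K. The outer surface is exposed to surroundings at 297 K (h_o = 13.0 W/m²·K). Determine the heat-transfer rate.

Q = 23.2 W

Resistance network (inner→outer):
  R_copper = (1/0.336 − 1/0.363)/(4πk) = 0.2214/(4π·414) = 4.255×10^-5 K/W
  R_aerogel blanket = (1/0.363 − 1/0.823)/(4πk) = 1.540/(4π·0.0136) = 9.010 K/W
  R_conv,out = 1/(4πr²h) = 1/(4π·0.823²·13.0) = 0.009037 K/W
ΣR = 4.255×10^-5 + 9.010 + 0.009037 = 9.019 K/W
Q = ΔT/ΣR = (88 K − 297 K)/9.019 = -23.2 W
(Negative Q ⇒ heat flows inward; heat gain = 23.2 W.)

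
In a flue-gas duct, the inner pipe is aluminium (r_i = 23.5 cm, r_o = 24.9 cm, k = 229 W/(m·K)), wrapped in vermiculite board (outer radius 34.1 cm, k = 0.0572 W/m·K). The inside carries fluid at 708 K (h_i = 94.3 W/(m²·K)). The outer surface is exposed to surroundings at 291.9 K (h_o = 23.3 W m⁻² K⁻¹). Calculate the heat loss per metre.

Series thermal resistances, inner to outer:
  R'_conv,in = 1/(2πr h) = 1/(2π·0.235·94.3) = 0.007182 m·K/W
  R'_aluminium = ln(0.249/0.235)/(2πk) = 0.05787/(2π·229) = 4.022×10^-5 m·K/W
  R'_vermiculite board = ln(0.341/0.249)/(2πk) = 0.3144/(2π·0.0572) = 0.8749 m·K/W
  R'_conv,out = 1/(2πr h) = 1/(2π·0.341·23.3) = 0.02003 m·K/W
ΣR = 0.007182 + 4.022×10^-5 + 0.8749 + 0.02003 = 0.9022 m·K/W
Q' = ΔT/ΣR = (708 K − 291.9 K)/0.9022 = 461 W/m

Q' = 461 W/m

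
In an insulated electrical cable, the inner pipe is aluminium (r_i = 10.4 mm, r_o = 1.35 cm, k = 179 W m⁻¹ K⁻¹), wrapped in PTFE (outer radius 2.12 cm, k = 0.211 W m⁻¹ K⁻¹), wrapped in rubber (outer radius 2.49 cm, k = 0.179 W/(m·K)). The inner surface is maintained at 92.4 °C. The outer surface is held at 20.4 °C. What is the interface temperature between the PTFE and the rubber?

T = 41.7 °C

Series thermal resistances, inner to outer:
  R'_aluminium = ln(0.0135/0.0104)/(2πk) = 0.2609/(2π·179) = 2.320×10^-4 m·K/W
  R'_PTFE = ln(0.0212/0.0135)/(2πk) = 0.4513/(2π·0.211) = 0.3404 m·K/W
  R'_rubber = ln(0.0249/0.0212)/(2πk) = 0.1609/(2π·0.179) = 0.1430 m·K/W
ΣR = 2.320×10^-4 + 0.3404 + 0.1430 = 0.4836 m·K/W
Q' = ΔT/ΣR = (92.4 °C − 20.4 °C)/0.4836 = 148.9 W/m
From the inner boundary to the PTFE/rubber interface, ΣR_partial = 0.3406 m·K/W.
T_interface = T_in − Q'·ΣR_partial = 92.4 °C − (148.9)(0.3406) = 41.7 °C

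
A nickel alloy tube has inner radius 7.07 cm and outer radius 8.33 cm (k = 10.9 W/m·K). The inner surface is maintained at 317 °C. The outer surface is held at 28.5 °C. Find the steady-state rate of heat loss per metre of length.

Q' = 2πk·ΔT/ln(r₂/r₁) = 2π × 10.9 × 288.5 / ln(0.0833/0.0707) = 1.20×10^5 W/m

Q' = 1.20×10^5 W/m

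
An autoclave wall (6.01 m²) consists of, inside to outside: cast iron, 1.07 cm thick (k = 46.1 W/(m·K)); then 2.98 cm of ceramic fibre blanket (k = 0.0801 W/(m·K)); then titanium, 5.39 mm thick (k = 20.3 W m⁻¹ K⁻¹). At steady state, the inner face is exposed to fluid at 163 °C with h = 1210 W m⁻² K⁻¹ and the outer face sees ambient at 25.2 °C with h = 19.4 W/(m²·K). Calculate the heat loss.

Q = 1950 W

Treat each layer as a resistance in series:
  R_conv,in = 1/(hA) = 1/(1210·6.01) = 1.375×10^-4 K/W
  R_cast iron = L/(kA) = 0.0107/(46.1·6.01) = 3.862×10^-5 K/W
  R_ceramic fibre blanket = L/(kA) = 0.0298/(0.0801·6.01) = 0.06190 K/W
  R_titanium = L/(kA) = 0.00539/(20.3·6.01) = 4.418×10^-5 K/W
  R_conv,out = 1/(hA) = 1/(19.4·6.01) = 0.008577 K/W
ΣR = 1.375×10^-4 + 3.862×10^-5 + 0.06190 + 4.418×10^-5 + 0.008577 = 0.07070 K/W
Q = ΔT/ΣR = (163 °C − 25.2 °C)/0.07070 = 1950 W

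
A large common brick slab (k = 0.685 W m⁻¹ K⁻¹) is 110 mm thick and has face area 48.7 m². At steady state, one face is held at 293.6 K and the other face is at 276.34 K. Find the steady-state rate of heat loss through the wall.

Q = kA·ΔT/L = 0.685 × 48.7 × |293.6 K − 276.34 K| / 0.110 = 5230 W

Q = 5.23 kW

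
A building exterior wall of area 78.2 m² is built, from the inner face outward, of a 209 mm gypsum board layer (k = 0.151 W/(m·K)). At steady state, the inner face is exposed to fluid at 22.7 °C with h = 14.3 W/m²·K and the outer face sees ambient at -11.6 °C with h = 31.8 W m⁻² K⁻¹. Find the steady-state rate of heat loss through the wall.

Q = 1810 W

Treat each layer as a resistance in series:
  R_conv,in = 1/(hA) = 1/(14.3·78.2) = 8.942×10^-4 K/W
  R_gypsum board = L/(kA) = 0.209/(0.151·78.2) = 0.01770 K/W
  R_conv,out = 1/(hA) = 1/(31.8·78.2) = 4.021×10^-4 K/W
ΣR = 8.942×10^-4 + 0.01770 + 4.021×10^-4 = 0.01900 K/W
Q = ΔT/ΣR = (22.7 °C − -11.6 °C)/0.01900 = 1810 W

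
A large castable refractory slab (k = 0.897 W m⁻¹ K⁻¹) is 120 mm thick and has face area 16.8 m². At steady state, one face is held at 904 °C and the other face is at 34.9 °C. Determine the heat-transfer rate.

Q = kA·ΔT/L = 0.897 × 16.8 × |904 °C − 34.9 °C| / 0.120 = 1.09×10^5 W

Q = 109 kW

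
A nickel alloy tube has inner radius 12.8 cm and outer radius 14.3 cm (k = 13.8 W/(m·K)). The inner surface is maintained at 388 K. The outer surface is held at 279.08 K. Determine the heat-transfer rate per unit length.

Q' = 85.2 kW/m

Q' = 2πk·ΔT/ln(r₂/r₁) = 2π × 13.8 × 108.92 / ln(0.143/0.128) = 85200 W/m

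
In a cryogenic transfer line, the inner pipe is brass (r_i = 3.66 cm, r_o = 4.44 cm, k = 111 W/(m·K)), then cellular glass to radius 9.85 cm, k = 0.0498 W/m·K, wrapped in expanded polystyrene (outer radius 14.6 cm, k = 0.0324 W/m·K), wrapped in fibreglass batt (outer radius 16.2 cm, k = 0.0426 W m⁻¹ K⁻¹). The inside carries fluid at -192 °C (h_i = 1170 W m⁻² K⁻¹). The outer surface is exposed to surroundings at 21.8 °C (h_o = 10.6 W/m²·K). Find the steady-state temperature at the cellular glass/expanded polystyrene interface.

T = -82.2 °C

Series thermal resistances, inner to outer:
  R'_conv,in = 1/(2πr h) = 1/(2π·0.0366·1170) = 0.003717 m·K/W
  R'_brass = ln(0.0444/0.0366)/(2πk) = 0.1932/(2π·111) = 2.770×10^-4 m·K/W
  R'_cellular glass = ln(0.0985/0.0444)/(2πk) = 0.7968/(2π·0.0498) = 2.547 m·K/W
  R'_expanded polystyrene = ln(0.146/0.0985)/(2πk) = 0.3936/(2π·0.0324) = 1.933 m·K/W
  R'_fibreglass batt = ln(0.162/0.146)/(2πk) = 0.1040/(2π·0.0426) = 0.3885 m·K/W
  R'_conv,out = 1/(2πr h) = 1/(2π·0.162·10.6) = 0.09268 m·K/W
ΣR = 0.003717 + 2.770×10^-4 + 2.547 + 1.933 + 0.3885 + 0.09268 = 4.965 m·K/W
Q' = ΔT/ΣR = (-192 °C − 21.8 °C)/4.965 = -43.06 W/m
From the inner boundary to the cellular glass/expanded polystyrene interface, ΣR_partial = 2.551 m·K/W.
T_interface = T_in − Q'·ΣR_partial = -192 °C − (-43.06)(2.551) = -82.2 °C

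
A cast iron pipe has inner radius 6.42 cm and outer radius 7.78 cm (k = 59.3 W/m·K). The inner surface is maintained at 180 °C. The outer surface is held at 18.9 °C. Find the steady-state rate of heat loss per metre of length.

Q' = 3.12×10^5 W/m

Q' = 2πk·ΔT/ln(r₂/r₁) = 2π × 59.3 × 161.1 / ln(0.0778/0.0642) = 3.12×10^5 W/m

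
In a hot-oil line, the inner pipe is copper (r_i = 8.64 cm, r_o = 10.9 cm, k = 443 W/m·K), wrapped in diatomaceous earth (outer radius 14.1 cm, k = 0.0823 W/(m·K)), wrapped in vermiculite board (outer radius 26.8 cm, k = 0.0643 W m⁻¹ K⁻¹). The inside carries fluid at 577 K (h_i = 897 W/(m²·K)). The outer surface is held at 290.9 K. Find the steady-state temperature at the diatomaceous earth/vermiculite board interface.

Series thermal resistances, inner to outer:
  R'_conv,in = 1/(2πr h) = 1/(2π·0.0864·897) = 0.002054 m·K/W
  R'_copper = ln(0.109/0.0864)/(2πk) = 0.2324/(2π·443) = 8.348×10^-5 m·K/W
  R'_diatomaceous earth = ln(0.141/0.109)/(2πk) = 0.2574/(2π·0.0823) = 0.4978 m·K/W
  R'_vermiculite board = ln(0.268/0.141)/(2πk) = 0.6422/(2π·0.0643) = 1.590 m·K/W
ΣR = 0.002054 + 8.348×10^-5 + 0.4978 + 1.590 = 2.090 m·K/W
Q' = ΔT/ΣR = (577 K − 290.9 K)/2.090 = 136.9 W/m
From the inner boundary to the diatomaceous earth/vermiculite board interface, ΣR_partial = 0.4999 m·K/W.
T_interface = T_in − Q'·ΣR_partial = 577 K − (136.9)(0.4999) = 509 K

T = 509 K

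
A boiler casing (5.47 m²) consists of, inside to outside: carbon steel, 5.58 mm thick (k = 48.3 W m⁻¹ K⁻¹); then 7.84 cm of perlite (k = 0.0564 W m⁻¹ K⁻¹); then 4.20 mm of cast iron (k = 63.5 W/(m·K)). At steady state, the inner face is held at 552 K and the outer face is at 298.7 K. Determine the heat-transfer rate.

Q = 997 W

Treat each layer as a resistance in series:
  R_carbon steel = L/(kA) = 0.00558/(48.3·5.47) = 2.112×10^-5 K/W
  R_perlite = L/(kA) = 0.0784/(0.0564·5.47) = 0.2541 K/W
  R_cast iron = L/(kA) = 0.00420/(63.5·5.47) = 1.209×10^-5 K/W
ΣR = 2.112×10^-5 + 0.2541 + 1.209×10^-5 = 0.2541 K/W
Q = ΔT/ΣR = (552 K − 298.7 K)/0.2541 = 997 W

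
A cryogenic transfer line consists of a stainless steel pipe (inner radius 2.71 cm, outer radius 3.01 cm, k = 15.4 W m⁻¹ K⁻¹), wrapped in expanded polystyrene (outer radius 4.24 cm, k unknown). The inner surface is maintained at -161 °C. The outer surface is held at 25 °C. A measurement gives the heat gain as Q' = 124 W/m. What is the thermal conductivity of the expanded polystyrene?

k = 0.0364 W/m·K

ΣR = ΔT/Q' = |-161 − 25|/124 = 1.500 m·K/W
Known resistances:
  R'_stainless steel = ln(0.0301/0.0271)/(2πk) = 0.1050/(2π·15.4) = 0.001085 m·K/W
R_expanded polystyrene = ΣR − ΣR_known = 1.500 − 0.001085 = 1.499 m·K/W
ln(r₂/r₁)/(2πk) = 1.499 ⇒ k = 0.3426/(2π·1.499) = 0.0364 W/m·K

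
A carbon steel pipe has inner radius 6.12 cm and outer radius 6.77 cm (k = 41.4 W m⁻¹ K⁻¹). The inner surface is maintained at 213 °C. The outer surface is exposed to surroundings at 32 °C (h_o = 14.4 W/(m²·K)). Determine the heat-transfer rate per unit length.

Q' = 1110 W/m

Resistance network (inner→outer):
  R'_carbon steel = ln(0.0677/0.0612)/(2πk) = 0.1009/(2π·41.4) = 3.880×10^-4 m·K/W
  R'_conv,out = 1/(2πr h) = 1/(2π·0.0677·14.4) = 0.1633 m·K/W
ΣR = 3.880×10^-4 + 0.1633 = 0.1637 m·K/W
Q' = ΔT/ΣR = (213 °C − 32 °C)/0.1637 = 1110 W/m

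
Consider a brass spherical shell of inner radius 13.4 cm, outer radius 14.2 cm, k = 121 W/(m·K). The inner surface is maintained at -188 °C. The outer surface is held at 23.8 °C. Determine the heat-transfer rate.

Q = 766 kW

Q = 4πk·ΔT/(1/r₁ − 1/r₂) = 4π × 121 × 211.8 / (1/0.134 − 1/0.142) = 7.66×10^5 W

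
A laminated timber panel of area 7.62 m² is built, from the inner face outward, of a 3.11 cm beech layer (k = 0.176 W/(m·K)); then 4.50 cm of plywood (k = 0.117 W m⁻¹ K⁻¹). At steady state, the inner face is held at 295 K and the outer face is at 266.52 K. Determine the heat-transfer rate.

Treat each layer as a resistance in series:
  R_beech = L/(kA) = 0.0311/(0.176·7.62) = 0.02319 K/W
  R_plywood = L/(kA) = 0.0450/(0.117·7.62) = 0.05047 K/W
ΣR = 0.02319 + 0.05047 = 0.07366 K/W
Q = ΔT/ΣR = (295 K − 266.52 K)/0.07366 = 387 W

Q = 387 W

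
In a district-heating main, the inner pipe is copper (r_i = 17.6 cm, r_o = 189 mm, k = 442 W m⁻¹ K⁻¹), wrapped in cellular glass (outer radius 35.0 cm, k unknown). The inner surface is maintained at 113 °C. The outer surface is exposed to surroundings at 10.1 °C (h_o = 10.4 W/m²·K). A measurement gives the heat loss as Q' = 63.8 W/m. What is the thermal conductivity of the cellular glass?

ΣR = ΔT/Q' = |113 − 10.1|/63.8 = 1.613 m·K/W
Known resistances:
  R'_copper = ln(0.189/0.176)/(2πk) = 0.07126/(2π·442) = 2.566×10^-5 m·K/W
  R'_conv,out = 1/(2πr h) = 1/(2π·0.350·10.4) = 0.04372 m·K/W
R_cellular glass = ΣR − ΣR_known = 1.613 − 0.04375 = 1.569 m·K/W
ln(r₂/r₁)/(2πk) = 1.569 ⇒ k = 0.6162/(2π·1.569) = 0.0625 W/m·K

k = 0.0625 W/m·K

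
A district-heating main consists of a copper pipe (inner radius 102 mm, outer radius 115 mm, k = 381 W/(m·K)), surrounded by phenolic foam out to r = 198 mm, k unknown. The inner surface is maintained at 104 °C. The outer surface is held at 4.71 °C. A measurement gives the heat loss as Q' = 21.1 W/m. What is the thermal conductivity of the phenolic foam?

ΣR = ΔT/Q' = |104 − 4.71|/21.1 = 4.706 m·K/W
Known resistances:
  R'_copper = ln(0.115/0.102)/(2πk) = 0.1200/(2π·381) = 5.011×10^-5 m·K/W
R_phenolic foam = ΣR − ΣR_known = 4.706 − 5.011×10^-5 = 4.706 m·K/W
ln(r₂/r₁)/(2πk) = 4.706 ⇒ k = 0.5433/(2π·4.706) = 0.0184 W/m·K

k = 0.0184 W/m·K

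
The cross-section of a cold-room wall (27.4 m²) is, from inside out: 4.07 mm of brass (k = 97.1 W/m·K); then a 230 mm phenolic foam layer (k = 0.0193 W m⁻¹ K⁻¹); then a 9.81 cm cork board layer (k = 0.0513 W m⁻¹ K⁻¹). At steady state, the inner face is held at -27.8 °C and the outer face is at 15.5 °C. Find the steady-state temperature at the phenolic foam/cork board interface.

Treat each layer as a resistance in series:
  R_brass = L/(kA) = 0.00407/(97.1·27.4) = 1.530×10^-6 K/W
  R_phenolic foam = L/(kA) = 0.230/(0.0193·27.4) = 0.4349 K/W
  R_cork board = L/(kA) = 0.0981/(0.0513·27.4) = 0.06979 K/W
ΣR = 1.530×10^-6 + 0.4349 + 0.06979 = 0.5047 K/W
Q = ΔT/ΣR = (-27.8 °C − 15.5 °C)/0.5047 = -85.79 W
From the inner boundary to the phenolic foam/cork board interface, ΣR_partial = 0.4349 K/W.
T_interface = T_in − Q·ΣR_partial = -27.8 °C − (-85.79)(0.4349) = 9.51 °C

T = 9.51 °C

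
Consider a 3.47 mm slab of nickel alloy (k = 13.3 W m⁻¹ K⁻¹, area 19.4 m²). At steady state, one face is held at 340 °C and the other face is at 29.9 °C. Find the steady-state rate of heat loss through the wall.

Q = kA·ΔT/L = 13.3 × 19.4 × |340 °C − 29.9 °C| / 0.00347 = 2.31×10^7 W

Q = 23100 kW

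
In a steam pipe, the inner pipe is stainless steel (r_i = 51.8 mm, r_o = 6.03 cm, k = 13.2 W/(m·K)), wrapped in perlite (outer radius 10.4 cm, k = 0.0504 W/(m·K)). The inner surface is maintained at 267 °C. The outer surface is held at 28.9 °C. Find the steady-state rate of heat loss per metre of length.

Series thermal resistances, inner to outer:
  R'_stainless steel = ln(0.0603/0.0518)/(2πk) = 0.1519/(2π·13.2) = 0.001832 m·K/W
  R'_perlite = ln(0.104/0.0603)/(2πk) = 0.5451/(2π·0.0504) = 1.721 m·K/W
ΣR = 0.001832 + 1.721 = 1.723 m·K/W
Q' = ΔT/ΣR = (267 °C − 28.9 °C)/1.723 = 138 W/m

Q' = 138 W/m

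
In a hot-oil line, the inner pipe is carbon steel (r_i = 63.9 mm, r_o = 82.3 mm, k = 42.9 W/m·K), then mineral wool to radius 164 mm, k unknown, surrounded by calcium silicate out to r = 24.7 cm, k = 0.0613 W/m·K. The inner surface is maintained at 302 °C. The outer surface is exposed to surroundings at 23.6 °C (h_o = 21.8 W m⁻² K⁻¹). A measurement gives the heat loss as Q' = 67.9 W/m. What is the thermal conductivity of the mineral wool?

k = 0.0365 W/m·K

ΣR = ΔT/Q' = |302 − 23.6|/67.9 = 4.100 m·K/W
Known resistances:
  R'_carbon steel = ln(0.0823/0.0639)/(2πk) = 0.2531/(2π·42.9) = 9.388×10^-4 m·K/W
  R'_calcium silicate = ln(0.247/0.164)/(2πk) = 0.4095/(2π·0.0613) = 1.063 m·K/W
  R'_conv,out = 1/(2πr h) = 1/(2π·0.247·21.8) = 0.02956 m·K/W
R_mineral wool = ΣR − ΣR_known = 4.100 − 1.093 = 3.007 m·K/W
ln(r₂/r₁)/(2πk) = 3.007 ⇒ k = 0.6895/(2π·3.007) = 0.0365 W/m·K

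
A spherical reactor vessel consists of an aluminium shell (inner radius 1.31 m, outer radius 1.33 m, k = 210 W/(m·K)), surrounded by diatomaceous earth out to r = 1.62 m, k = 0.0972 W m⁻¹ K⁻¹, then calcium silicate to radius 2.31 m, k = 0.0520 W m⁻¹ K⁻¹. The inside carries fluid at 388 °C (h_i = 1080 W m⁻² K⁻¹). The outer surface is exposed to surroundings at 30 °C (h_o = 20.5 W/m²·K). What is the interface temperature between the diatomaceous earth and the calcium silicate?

T = 288 °C

Resistance network (inner→outer):
  R_conv,in = 1/(4πr²h) = 1/(4π·1.31²·1080) = 4.294×10^-5 K/W
  R_aluminium = (1/1.31 − 1/1.33)/(4πk) = 0.01148/(4π·210) = 4.350×10^-6 K/W
  R_diatomaceous earth = (1/1.33 − 1/1.62)/(4πk) = 0.1346/(4π·0.0972) = 0.1102 K/W
  R_calcium silicate = (1/1.62 − 1/2.31)/(4πk) = 0.1844/(4π·0.0520) = 0.2822 K/W
  R_conv,out = 1/(4πr²h) = 1/(4π·2.31²·20.5) = 7.275×10^-4 K/W
ΣR = 4.294×10^-5 + 4.350×10^-6 + 0.1102 + 0.2822 + 7.275×10^-4 = 0.3932 K/W
Q = ΔT/ΣR = (388 °C − 30 °C)/0.3932 = 910.5 W
From the inner boundary to the diatomaceous earth/calcium silicate interface, ΣR_partial = 0.1102 K/W.
T_interface = T_in − Q·ΣR_partial = 388 °C − (910.5)(0.1102) = 288 °C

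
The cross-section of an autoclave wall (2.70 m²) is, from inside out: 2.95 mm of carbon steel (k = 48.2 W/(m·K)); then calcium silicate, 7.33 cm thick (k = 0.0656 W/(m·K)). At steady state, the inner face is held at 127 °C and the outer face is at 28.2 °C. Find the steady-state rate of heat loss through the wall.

Q = 239 W

Series thermal resistances, inner to outer:
  R_carbon steel = L/(kA) = 0.00295/(48.2·2.70) = 2.267×10^-5 K/W
  R_calcium silicate = L/(kA) = 0.0733/(0.0656·2.70) = 0.4138 K/W
ΣR = 2.267×10^-5 + 0.4138 = 0.4138 K/W
Q = ΔT/ΣR = (127 °C − 28.2 °C)/0.4138 = 239 W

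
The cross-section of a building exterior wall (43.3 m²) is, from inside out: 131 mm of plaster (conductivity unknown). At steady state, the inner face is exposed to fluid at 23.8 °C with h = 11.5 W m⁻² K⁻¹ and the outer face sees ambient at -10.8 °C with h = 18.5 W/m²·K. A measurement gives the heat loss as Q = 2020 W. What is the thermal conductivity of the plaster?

ΣR = ΔT/Q = |23.8 − -10.8|/2020 = 0.01713 K/W
Known resistances:
  R_conv,in = 1/(hA) = 1/(11.5·43.3) = 0.002008 K/W
  R_conv,out = 1/(hA) = 1/(18.5·43.3) = 0.001248 K/W
R_plaster = ΣR − ΣR_known = 0.01713 − 0.003256 = 0.01387 K/W
L/(kA) = 0.01387 ⇒ k = 0.131/(0.01387·43.3) = 0.218 W/m·K

k = 0.218 W/m·K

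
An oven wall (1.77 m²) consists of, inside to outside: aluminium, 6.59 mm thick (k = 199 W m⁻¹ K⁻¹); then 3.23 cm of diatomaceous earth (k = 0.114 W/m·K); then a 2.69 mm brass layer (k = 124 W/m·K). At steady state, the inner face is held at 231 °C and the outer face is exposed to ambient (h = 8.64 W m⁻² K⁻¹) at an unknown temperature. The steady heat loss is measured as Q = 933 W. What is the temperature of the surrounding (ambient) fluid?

T_out = 20.6 °C

Sum the resistances:
  R_aluminium = L/(kA) = 0.00659/(199·1.77) = 1.871×10^-5 K/W
  R_diatomaceous earth = L/(kA) = 0.0323/(0.114·1.77) = 0.1601 K/W
  R_brass = L/(kA) = 0.00269/(124·1.77) = 1.226×10^-5 K/W
  R_conv,out = 1/(hA) = 1/(8.64·1.77) = 0.06539 K/W
ΣR = 0.2255 K/W
ΔT = Q·ΣR = 933 × 0.2255 = 210.4 K
Heat flows outward, so T_out = T_in − ΔT = 231 − 210.4 = 20.6 °C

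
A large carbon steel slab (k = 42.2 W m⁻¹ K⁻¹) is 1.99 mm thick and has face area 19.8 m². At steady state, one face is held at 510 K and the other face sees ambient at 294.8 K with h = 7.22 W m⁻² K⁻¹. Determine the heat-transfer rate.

Q = 30.8 kW

Series thermal resistances, inner to outer:
  R_carbon steel = L/(kA) = 0.00199/(42.2·19.8) = 2.382×10^-6 K/W
  R_conv,out = 1/(hA) = 1/(7.22·19.8) = 0.006995 K/W
ΣR = 2.382×10^-6 + 0.006995 = 0.006997 K/W
Q = ΔT/ΣR = (510 K − 294.8 K)/0.006997 = 30800 W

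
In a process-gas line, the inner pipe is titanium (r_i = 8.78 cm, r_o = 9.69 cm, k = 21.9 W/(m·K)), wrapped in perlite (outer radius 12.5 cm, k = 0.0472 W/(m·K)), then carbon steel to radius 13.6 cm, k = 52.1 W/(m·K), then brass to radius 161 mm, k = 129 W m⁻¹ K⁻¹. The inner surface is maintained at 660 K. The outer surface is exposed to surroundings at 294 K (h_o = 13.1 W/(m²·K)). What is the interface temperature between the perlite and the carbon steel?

T = 323.7 K

Treat each layer as a resistance in series:
  R'_titanium = ln(0.0969/0.0878)/(2πk) = 0.09862/(2π·21.9) = 7.167×10^-4 m·K/W
  R'_perlite = ln(0.125/0.0969)/(2πk) = 0.2546/(2π·0.0472) = 0.8586 m·K/W
  R'_carbon steel = ln(0.136/0.125)/(2πk) = 0.08434/(2π·52.1) = 2.576×10^-4 m·K/W
  R'_brass = ln(0.161/0.136)/(2πk) = 0.1687/(2π·129) = 2.082×10^-4 m·K/W
  R'_conv,out = 1/(2πr h) = 1/(2π·0.161·13.1) = 0.07546 m·K/W
ΣR = 7.167×10^-4 + 0.8586 + 2.576×10^-4 + 2.082×10^-4 + 0.07546 = 0.9352 m·K/W
Q' = ΔT/ΣR = (660 K − 294 K)/0.9352 = 391.4 W/m
From the inner boundary to the perlite/carbon steel interface, ΣR_partial = 0.8593 m·K/W.
T_interface = T_in − Q'·ΣR_partial = 660 K − (391.4)(0.8593) = 323.7 K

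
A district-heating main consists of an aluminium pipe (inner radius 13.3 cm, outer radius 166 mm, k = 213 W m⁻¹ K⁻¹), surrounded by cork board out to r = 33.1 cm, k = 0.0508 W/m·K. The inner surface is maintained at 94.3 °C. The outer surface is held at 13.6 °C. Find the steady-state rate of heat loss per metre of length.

Resistance network (inner→outer):
  R'_aluminium = ln(0.166/0.133)/(2πk) = 0.2216/(2π·213) = 1.656×10^-4 m·K/W
  R'_cork board = ln(0.331/0.166)/(2πk) = 0.6901/(2π·0.0508) = 2.162 m·K/W
ΣR = 1.656×10^-4 + 2.162 = 2.162 m·K/W
Q' = ΔT/ΣR = (94.3 °C − 13.6 °C)/2.162 = 37.3 W/m

Q' = 37.3 W/m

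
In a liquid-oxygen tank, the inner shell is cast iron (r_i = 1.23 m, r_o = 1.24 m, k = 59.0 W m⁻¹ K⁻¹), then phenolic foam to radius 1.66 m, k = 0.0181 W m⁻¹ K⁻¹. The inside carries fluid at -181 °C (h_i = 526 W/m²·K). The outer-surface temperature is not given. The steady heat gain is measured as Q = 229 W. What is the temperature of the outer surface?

T_out = 24.5 °C

Series resistances:
  R_conv,in = 1/(4πr²h) = 1/(4π·1.23²·526) = 1.000×10^-4 K/W
  R_cast iron = (1/1.23 − 1/1.24)/(4πk) = 0.006557/(4π·59.0) = 8.843×10^-6 K/W
  R_phenolic foam = (1/1.24 − 1/1.66)/(4πk) = 0.2040/(4π·0.0181) = 0.8971 K/W
ΣR = 0.8972 K/W
ΔT = Q·ΣR = 229 × 0.8972 = 205.5 K
Heat flows inward, so T_out = T_in + ΔT = -181 + 205.5 = 24.5 °C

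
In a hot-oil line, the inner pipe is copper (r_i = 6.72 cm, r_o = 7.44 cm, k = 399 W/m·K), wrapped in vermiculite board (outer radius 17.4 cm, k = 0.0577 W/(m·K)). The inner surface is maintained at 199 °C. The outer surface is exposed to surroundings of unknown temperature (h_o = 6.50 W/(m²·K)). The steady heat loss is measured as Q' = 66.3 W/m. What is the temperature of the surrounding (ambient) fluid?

T_out = 34.3 °C

Series resistances:
  R'_copper = ln(0.0744/0.0672)/(2πk) = 0.1018/(2π·399) = 4.060×10^-5 m·K/W
  R'_vermiculite board = ln(0.174/0.0744)/(2πk) = 0.8496/(2π·0.0577) = 2.343 m·K/W
  R'_conv,out = 1/(2πr h) = 1/(2π·0.174·6.50) = 0.1407 m·K/W
ΣR = 2.484 m·K/W
ΔT = Q'·ΣR = 66.3 × 2.484 = 164.7 K
Heat flows outward, so T_out = T_in − ΔT = 199 − 164.7 = 34.3 °C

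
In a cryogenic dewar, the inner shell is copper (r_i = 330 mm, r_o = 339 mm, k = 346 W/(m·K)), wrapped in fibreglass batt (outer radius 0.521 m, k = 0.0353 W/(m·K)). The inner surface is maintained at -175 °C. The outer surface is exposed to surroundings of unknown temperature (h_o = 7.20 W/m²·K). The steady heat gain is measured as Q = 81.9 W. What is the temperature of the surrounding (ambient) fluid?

Sum the resistances:
  R_copper = (1/0.330 − 1/0.339)/(4πk) = 0.08045/(4π·346) = 1.850×10^-5 K/W
  R_fibreglass batt = (1/0.339 − 1/0.521)/(4πk) = 1.030/(4π·0.0353) = 2.323 K/W
  R_conv,out = 1/(4πr²h) = 1/(4π·0.521²·7.20) = 0.04072 K/W
ΣR = 2.364 K/W
ΔT = Q·ΣR = 81.9 × 2.364 = 193.6 K
Heat flows inward, so T_out = T_in + ΔT = -175 + 193.6 = 18.6 °C

T_out = 18.6 °C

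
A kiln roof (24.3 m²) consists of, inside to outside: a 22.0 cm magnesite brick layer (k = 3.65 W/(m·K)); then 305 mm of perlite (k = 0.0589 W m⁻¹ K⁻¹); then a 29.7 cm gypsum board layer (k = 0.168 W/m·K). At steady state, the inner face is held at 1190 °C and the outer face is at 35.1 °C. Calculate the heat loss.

Q = 4.01 kW

Treat each layer as a resistance in series:
  R_magnesite brick = L/(kA) = 0.220/(3.65·24.3) = 0.002480 K/W
  R_perlite = L/(kA) = 0.305/(0.0589·24.3) = 0.2131 K/W
  R_gypsum board = L/(kA) = 0.297/(0.168·24.3) = 0.07275 K/W
ΣR = 0.002480 + 0.2131 + 0.07275 = 0.2883 K/W
Q = ΔT/ΣR = (1190 °C − 35.1 °C)/0.2883 = 4010 W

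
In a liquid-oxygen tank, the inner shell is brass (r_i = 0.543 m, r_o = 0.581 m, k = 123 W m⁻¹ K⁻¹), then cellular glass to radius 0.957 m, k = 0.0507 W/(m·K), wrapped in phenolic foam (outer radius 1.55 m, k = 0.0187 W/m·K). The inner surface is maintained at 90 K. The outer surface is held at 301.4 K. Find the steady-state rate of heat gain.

Treat each layer as a resistance in series:
  R_brass = (1/0.543 − 1/0.581)/(4πk) = 0.1205/(4π·123) = 7.793×10^-5 K/W
  R_cellular glass = (1/0.581 − 1/0.957)/(4πk) = 0.6762/(4π·0.0507) = 1.061 K/W
  R_phenolic foam = (1/0.957 − 1/1.55)/(4πk) = 0.3998/(4π·0.0187) = 1.701 K/W
ΣR = 7.793×10^-5 + 1.061 + 1.701 = 2.762 K/W
Q = ΔT/ΣR = (90 K − 301.4 K)/2.762 = -76.5 W
(Negative Q ⇒ heat flows inward; heat gain = 76.5 W.)

Q = 76.5 W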